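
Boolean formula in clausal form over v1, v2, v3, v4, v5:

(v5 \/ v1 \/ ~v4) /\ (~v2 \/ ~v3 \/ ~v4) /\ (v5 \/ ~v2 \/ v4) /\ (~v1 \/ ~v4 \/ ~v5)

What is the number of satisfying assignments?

Case analysis on v4 and v5:
  v4=1, v5=1: remaining (v1,v2,v3) ∈ {(0,0,0); (0,0,1); (0,1,0)} — 3.
  v4=1, v5=0: remaining (v1,v2,v3) ∈ {(1,0,0); (1,0,1); (1,1,0)} — 3.
  v4=0, v5=1: v1, v2, v3 free → 2^3 = 8.
  v4=0, v5=0: remaining (v1,v2,v3) ∈ {(0,0,0); (0,0,1); (1,0,0); (1,0,1)} — 4.
Total: 3 + 3 + 8 + 4 = 18.

18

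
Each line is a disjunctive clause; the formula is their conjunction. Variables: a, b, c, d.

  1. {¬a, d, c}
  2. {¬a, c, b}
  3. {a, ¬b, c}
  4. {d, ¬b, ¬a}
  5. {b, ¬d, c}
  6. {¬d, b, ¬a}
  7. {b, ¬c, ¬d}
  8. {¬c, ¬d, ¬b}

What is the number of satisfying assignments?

5

Satisfying assignments:
  a=0 b=0 c=0 d=0
  a=0 b=0 c=1 d=0
  a=0 b=1 c=1 d=0
  a=1 b=0 c=1 d=0
  a=1 b=1 c=0 d=1
That's 5 in total.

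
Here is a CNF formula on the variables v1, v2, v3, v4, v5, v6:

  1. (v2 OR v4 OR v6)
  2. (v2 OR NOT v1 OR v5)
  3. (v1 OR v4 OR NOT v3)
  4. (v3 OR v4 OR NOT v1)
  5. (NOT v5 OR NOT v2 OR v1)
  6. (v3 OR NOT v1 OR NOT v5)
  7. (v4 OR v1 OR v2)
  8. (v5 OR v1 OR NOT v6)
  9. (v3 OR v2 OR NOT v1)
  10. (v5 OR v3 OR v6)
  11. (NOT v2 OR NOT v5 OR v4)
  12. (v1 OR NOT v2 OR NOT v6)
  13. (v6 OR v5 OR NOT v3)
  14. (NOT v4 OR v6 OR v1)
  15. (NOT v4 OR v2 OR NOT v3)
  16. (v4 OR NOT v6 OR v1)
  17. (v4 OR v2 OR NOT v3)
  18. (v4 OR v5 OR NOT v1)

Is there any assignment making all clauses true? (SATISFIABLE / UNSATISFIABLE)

Branch on v1: take v1 = True.
Set v2 = True and propagate.
For the remaining variables, v3 = True, v4 = True, v5 = False, v6 = True works.
Every clause has at least one true literal under this assignment.
So v1 = True, v2 = True, v3 = True, v4 = True, v5 = False, v6 = True is a satisfying assignment.

SATISFIABLE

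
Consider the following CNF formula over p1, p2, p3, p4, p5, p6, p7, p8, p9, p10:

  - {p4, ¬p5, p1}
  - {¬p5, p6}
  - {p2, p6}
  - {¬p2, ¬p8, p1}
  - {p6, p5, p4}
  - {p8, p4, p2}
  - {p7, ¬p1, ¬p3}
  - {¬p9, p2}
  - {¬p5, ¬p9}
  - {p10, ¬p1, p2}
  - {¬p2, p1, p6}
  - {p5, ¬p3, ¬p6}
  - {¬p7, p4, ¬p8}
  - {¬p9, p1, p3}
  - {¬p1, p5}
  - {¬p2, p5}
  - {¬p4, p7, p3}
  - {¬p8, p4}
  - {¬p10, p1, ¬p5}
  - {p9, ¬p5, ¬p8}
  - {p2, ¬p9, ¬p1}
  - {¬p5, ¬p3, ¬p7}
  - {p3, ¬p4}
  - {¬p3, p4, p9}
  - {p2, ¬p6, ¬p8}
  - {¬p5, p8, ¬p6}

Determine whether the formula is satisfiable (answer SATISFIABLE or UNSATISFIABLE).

UNSATISFIABLE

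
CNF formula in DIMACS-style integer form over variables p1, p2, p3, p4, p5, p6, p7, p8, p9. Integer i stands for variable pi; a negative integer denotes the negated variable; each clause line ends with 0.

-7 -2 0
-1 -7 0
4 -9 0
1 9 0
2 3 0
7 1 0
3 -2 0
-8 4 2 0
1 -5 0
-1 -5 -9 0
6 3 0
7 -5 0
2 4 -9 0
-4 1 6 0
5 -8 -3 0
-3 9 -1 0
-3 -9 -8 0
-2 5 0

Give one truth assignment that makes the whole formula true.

p1=T  p2=F  p3=T  p4=T  p5=F  p6=F  p7=F  p8=F  p9=T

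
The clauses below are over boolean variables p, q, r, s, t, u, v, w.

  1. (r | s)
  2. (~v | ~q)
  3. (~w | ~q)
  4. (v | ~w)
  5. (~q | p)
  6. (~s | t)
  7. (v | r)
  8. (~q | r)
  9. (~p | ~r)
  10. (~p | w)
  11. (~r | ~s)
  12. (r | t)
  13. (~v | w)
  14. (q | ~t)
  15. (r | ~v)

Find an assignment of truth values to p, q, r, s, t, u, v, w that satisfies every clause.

p = False  q = False  r = True  s = False  t = False  u = False  v = True  w = True

Check each clause:
  1. (s | r) — r is true.
  2. (~q | ~v) — ~q is true.
  3. (~w | ~q) — ~q is true.
  4. (~w | v) — v is true.
  5. (p | ~q) — ~q is true.
  6. (t | ~s) — ~s is true.
  7. (r | v) — r is true.
  8. (~q | r) — r is true.
  9. (~p | ~r) — ~p is true.
  10. (~p | w) — w is true.
  11. (~s | ~r) — ~s is true.
  12. (r | t) — r is true.
  13. (w | ~v) — w is true.
  14. (~t | q) — ~t is true.
  15. (~v | r) — r is true.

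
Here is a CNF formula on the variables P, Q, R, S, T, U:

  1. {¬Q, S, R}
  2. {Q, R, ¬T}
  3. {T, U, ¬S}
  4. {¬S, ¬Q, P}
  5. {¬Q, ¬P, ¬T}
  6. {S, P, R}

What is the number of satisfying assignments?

Split on Q, then S.
  Q=T, S=T: remaining (P,R,T,U) ∈ {(T,F,F,T); (T,T,F,T)} — 2.
  Q=T, S=F: U free; 3 ways for (P,R,T) × 2^1 = 6.
  Q=F, S=T: P free; 4 ways for (R,T,U) × 2^1 = 8.
  Q=F, S=F: U free; 5 ways for (P,R,T) × 2^1 = 10.
Total: 2 + 6 + 8 + 10 = 26.

26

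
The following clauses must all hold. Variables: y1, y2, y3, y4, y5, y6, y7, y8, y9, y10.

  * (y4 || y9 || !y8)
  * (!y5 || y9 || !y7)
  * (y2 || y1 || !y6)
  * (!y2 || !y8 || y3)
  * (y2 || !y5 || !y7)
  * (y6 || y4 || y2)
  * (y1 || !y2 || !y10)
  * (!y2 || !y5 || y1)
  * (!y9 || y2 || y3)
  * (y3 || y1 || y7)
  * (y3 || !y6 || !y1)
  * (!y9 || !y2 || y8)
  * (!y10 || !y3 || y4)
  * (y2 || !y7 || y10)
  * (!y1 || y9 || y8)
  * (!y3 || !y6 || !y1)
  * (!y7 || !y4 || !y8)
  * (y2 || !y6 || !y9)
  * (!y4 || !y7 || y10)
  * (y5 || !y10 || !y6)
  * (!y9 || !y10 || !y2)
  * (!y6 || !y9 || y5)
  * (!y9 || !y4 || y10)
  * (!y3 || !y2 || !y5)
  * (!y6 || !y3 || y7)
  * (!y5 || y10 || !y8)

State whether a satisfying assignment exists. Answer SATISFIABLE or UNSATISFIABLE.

SATISFIABLE

Try y1 = True.
The remaining clauses are satisfied by y2 = False, y3 = True, y4 = True, y5 = False, y6 = False, y7 = False, y8 = True, y9 = True, y10 = True.
So y1=True, y2=False, y3=True, y4=True, y5=False, y6=False, y7=False, y8=True, y9=True, y10=True is a satisfying assignment.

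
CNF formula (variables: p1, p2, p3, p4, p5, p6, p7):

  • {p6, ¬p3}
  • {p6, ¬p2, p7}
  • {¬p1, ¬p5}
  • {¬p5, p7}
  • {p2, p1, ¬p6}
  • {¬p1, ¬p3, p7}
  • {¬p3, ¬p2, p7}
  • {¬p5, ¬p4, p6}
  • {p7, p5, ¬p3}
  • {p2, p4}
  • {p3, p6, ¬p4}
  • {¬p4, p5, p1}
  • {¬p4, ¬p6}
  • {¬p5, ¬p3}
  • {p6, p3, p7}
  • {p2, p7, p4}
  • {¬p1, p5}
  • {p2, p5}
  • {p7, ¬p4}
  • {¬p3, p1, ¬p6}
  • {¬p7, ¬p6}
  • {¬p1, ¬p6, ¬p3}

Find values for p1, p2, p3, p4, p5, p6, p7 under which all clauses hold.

p1=F, p2=T, p3=F, p4=F, p5=F, p6=F, p7=T

Try p1 = False.
Set p2 = True and propagate.
Try p3 = False.
The remaining clauses are satisfied by p4 = False, p5 = False, p6 = False, p7 = True.
Every clause has at least one true literal under this assignment.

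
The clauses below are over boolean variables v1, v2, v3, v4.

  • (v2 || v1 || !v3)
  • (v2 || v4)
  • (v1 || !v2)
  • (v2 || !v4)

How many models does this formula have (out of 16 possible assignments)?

4

The models are:
  v1=1 v2=1 v3=0 v4=0
  v1=1 v2=1 v3=0 v4=1
  v1=1 v2=1 v3=1 v4=0
  v1=1 v2=1 v3=1 v4=1
That's 4 in total.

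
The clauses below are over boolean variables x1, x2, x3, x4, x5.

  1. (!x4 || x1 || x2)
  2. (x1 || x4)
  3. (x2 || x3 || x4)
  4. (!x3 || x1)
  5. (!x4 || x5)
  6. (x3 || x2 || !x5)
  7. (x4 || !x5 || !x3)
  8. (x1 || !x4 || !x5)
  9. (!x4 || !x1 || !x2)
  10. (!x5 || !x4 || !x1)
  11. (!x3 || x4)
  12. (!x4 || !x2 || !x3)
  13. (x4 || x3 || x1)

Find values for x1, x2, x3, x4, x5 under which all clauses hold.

x1=T, x2=T, x3=F, x4=F, x5=F

Branch on x1: take x1 = True.
Branch on x2: take x2 = True.
  then x4 is forced to False.
  then x3 is forced to False.
x5 is now unconstrained; take x5 = False.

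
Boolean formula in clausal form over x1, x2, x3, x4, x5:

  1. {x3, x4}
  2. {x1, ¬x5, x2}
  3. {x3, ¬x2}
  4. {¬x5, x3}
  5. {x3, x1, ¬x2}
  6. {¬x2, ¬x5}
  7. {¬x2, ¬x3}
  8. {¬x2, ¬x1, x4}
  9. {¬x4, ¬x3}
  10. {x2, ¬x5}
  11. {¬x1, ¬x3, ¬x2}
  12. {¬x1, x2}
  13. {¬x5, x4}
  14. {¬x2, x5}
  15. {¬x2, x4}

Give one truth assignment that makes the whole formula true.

x1=F  x2=F  x3=F  x4=T  x5=F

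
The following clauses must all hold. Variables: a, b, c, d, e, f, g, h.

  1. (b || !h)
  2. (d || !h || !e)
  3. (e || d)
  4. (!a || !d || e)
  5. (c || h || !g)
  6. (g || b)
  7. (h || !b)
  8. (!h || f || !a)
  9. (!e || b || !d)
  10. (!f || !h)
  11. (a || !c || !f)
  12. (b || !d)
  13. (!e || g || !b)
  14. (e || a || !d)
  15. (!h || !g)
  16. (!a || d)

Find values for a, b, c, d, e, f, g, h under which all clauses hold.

a=False, b=False, c=True, d=False, e=True, f=False, g=True, h=False

Set a = False and propagate.
The remaining clauses are satisfied by b = False, c = True, d = False, e = True, f = False, g = True, h = False.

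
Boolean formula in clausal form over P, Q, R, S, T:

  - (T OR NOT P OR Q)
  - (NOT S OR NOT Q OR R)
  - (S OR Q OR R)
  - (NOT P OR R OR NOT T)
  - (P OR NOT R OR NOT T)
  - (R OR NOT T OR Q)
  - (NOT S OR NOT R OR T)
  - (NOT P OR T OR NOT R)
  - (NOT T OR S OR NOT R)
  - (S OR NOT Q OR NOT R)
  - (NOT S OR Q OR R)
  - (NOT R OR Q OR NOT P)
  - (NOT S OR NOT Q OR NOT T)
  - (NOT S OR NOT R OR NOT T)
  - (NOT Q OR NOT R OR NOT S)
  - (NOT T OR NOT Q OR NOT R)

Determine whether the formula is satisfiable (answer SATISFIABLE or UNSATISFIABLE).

Set P = True and propagate.
The remaining clauses are satisfied by Q = True, R = False, S = False, T = False.
So P=T  Q=T  R=F  S=F  T=F is a satisfying assignment.

SATISFIABLE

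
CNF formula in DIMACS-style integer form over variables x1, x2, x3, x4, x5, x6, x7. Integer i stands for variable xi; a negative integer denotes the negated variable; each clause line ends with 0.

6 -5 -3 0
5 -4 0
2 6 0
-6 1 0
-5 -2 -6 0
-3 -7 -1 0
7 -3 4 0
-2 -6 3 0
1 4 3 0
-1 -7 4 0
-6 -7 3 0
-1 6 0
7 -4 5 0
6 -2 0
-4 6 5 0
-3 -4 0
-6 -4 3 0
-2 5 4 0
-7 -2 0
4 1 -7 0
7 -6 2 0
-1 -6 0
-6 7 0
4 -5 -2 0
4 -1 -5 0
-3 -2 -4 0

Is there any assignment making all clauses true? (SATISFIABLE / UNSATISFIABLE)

UNSATISFIABLE

x4 = True:
  propagation gives x5=True, x3=False, x6=False, x2=True; an empty clause results — contradiction.
x4 = False:
  x6 = True:
    propagation gives x1=True; an empty clause results — contradiction.
  x6 = False:
    propagation gives x2=True; an empty clause results — contradiction.
Every branch closes, so no satisfying assignment exists.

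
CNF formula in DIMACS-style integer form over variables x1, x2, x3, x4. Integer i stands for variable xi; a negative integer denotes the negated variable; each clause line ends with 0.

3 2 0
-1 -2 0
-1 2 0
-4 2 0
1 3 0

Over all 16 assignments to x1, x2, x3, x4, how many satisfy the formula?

3

The models are:
  x1=F x2=F x3=T x4=F
  x1=F x2=T x3=T x4=F
  x1=F x2=T x3=T x4=T
That's 3 in total.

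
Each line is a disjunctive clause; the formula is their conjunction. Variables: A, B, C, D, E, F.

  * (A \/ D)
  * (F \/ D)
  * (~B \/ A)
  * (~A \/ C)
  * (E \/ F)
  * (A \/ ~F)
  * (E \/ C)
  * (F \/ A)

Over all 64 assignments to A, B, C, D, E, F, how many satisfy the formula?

10

Split on A, then F.
  A=T, F=T: forces C=T; B, D, E free → 2^3 = 8.
  A=T, F=F: remaining (B,C,D,E) ∈ {(F,T,T,T); (T,T,T,T)} — 2.
  A=F, F=T: a clause becomes empty — 0.
  A=F, F=F: a clause becomes empty — 0.
Total: 8 + 2 + 0 + 0 = 10.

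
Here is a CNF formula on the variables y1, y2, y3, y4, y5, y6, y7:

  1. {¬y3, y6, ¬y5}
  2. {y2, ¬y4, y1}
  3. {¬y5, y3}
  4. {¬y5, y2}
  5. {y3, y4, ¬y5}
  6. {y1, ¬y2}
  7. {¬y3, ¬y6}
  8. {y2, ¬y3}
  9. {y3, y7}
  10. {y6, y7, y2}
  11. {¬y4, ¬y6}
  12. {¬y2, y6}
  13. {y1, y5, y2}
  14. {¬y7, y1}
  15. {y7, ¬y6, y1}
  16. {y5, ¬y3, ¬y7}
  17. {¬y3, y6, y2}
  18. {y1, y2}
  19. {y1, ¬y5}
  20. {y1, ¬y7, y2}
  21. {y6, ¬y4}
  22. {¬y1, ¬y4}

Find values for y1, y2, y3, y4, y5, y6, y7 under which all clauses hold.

Branch on y1: take y1 = True.
  then y4 is forced to False.
Try y2 = True.
  then y6 is forced to True.
  then y3 is forced to False.
  then y5 is forced to False.
  then y7 is forced to True.

y1 = T  y2 = T  y3 = F  y4 = F  y5 = F  y6 = T  y7 = T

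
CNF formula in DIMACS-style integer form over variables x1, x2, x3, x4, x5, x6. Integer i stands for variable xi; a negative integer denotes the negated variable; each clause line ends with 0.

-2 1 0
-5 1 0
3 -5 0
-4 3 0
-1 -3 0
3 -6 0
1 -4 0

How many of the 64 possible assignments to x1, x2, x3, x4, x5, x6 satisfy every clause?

Satisfying assignments:
  x1=F x2=F x3=F x4=F x5=F x6=F
  x1=F x2=F x3=T x4=F x5=F x6=F
  x1=F x2=F x3=T x4=F x5=F x6=T
  x1=T x2=F x3=F x4=F x5=F x6=F
  x1=T x2=T x3=F x4=F x5=F x6=F
That's 5 in total.

5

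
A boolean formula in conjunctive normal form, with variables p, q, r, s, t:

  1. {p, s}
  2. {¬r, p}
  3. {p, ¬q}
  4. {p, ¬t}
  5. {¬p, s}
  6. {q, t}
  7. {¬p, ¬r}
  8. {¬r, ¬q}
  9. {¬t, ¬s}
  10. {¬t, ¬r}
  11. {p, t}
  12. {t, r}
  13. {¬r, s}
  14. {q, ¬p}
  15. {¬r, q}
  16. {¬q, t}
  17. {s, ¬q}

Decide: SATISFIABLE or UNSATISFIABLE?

p = True:
  propagation gives s=True, r=False, t=False; an empty clause results — contradiction.
p = False:
  propagation gives s=True, r=False, q=False, t=False; an empty clause results — contradiction.
Every branch closes, so no satisfying assignment exists.

UNSATISFIABLE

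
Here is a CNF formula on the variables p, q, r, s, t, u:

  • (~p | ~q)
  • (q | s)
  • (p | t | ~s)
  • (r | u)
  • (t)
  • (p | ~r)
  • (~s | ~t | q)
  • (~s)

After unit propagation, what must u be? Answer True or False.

True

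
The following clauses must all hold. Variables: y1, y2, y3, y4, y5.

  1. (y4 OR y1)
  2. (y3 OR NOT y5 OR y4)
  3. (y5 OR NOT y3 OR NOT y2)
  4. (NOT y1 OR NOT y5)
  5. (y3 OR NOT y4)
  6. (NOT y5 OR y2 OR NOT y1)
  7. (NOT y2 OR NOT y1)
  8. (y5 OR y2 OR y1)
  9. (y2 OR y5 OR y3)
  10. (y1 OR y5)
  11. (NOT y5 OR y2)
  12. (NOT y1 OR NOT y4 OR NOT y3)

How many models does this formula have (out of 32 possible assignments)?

The models are:
  y1=0 y2=1 y3=1 y4=1 y5=1
  y1=1 y2=0 y3=1 y4=0 y5=0
That's 2 in total.

2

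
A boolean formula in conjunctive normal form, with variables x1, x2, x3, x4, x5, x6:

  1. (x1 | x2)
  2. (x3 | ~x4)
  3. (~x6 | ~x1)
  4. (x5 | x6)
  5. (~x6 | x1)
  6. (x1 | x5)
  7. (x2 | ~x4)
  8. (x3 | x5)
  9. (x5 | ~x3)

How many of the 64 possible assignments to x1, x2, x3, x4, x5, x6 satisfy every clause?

8

Split on x1, then x5.
  x1=T, x5=T: 5 of the 16 assignments to (x2,x3,x4,x6) work.
  x1=T, x5=F: a clause becomes empty — 0.
  x1=F, x5=T: remaining (x2,x3,x4,x6) ∈ {(T,F,F,F); (T,T,F,F); (T,T,T,F)} — 3.
  x1=F, x5=F: a clause becomes empty — 0.
Total: 5 + 0 + 3 + 0 = 8.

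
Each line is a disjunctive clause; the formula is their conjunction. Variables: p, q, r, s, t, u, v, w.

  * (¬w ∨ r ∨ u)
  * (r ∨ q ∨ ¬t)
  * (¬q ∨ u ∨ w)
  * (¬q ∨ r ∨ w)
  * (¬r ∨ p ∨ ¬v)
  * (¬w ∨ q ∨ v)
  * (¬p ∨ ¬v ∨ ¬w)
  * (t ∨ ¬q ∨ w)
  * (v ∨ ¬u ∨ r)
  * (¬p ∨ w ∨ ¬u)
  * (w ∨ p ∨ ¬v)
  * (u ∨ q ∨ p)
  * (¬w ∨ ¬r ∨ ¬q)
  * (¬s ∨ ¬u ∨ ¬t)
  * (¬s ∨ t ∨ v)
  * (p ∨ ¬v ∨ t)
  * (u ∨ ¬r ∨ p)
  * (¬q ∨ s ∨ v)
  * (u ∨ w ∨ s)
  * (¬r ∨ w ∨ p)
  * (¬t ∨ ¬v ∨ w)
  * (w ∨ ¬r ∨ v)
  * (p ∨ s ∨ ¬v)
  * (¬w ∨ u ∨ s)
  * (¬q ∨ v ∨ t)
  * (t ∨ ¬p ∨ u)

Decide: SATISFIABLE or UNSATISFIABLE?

w = True:
  v = True:
    propagation gives p=False, r=False, u=True, t=True; an empty clause results — contradiction.
  v = False:
    propagation gives q=True, r=False, u=True; an empty clause results — contradiction.
w = False:
  v = True:
    propagation gives p=True, u=False, q=False, s=True; an empty clause results — contradiction.
  v = False:
    propagation gives r=False, q=False, t=False, u=False; an empty clause results — contradiction.
Every branch closes, so no satisfying assignment exists.

UNSATISFIABLE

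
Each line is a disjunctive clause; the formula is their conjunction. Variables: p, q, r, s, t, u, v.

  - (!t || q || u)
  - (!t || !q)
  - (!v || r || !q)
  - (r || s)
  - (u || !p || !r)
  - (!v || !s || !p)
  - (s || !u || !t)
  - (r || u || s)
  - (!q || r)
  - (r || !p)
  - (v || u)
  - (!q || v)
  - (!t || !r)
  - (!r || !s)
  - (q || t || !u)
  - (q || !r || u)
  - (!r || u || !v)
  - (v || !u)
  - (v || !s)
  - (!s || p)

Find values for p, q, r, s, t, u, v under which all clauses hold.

p=True, q=True, r=True, s=False, t=False, u=True, v=True

Check each clause:
  1. (u || q || !t) — q is true.
  2. (!t || !q) — !t is true.
  3. (!q || r || !v) — r is true.
  4. (r || s) — r is true.
  5. (!p || u || !r) — u is true.
  6. (!p || !s || !v) — !s is true.
  7. (s || !t || !u) — !t is true.
  8. (r || s || u) — r is true.
  9. (r || !q) — r is true.
  10. (!p || r) — r is true.
  11. (v || u) — u is true.
  12. (!q || v) — v is true.
  13. (!r || !t) — !t is true.
  14. (!s || !r) — !s is true.
  15. (t || q || !u) — q is true.
  16. (q || u || !r) — q is true.
  17. (u || !v || !r) — u is true.
  18. (v || !u) — v is true.
  19. (!s || v) — !s is true.
  20. (!s || p) — p is true.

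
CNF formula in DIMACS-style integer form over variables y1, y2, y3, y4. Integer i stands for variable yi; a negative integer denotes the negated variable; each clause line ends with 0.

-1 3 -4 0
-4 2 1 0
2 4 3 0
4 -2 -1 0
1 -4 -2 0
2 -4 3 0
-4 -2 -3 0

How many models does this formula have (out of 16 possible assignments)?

Satisfying assignments:
  y1=F y2=F y3=T y4=F
  y1=F y2=T y3=F y4=F
  y1=F y2=T y3=T y4=F
  y1=T y2=F y3=T y4=F
  y1=T y2=F y3=T y4=T
Count: 5.

5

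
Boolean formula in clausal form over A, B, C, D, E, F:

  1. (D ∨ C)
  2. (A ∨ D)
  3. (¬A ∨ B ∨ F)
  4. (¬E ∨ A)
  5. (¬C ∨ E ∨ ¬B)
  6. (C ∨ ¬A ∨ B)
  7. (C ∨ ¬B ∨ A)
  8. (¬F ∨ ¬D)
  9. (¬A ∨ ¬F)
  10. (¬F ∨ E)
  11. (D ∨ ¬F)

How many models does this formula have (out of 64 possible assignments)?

Satisfying assignments:
  A=F B=F C=F D=T E=F F=F
  A=F B=F C=T D=T E=F F=F
  A=T B=T C=F D=T E=F F=F
  A=T B=T C=F D=T E=T F=F
  A=T B=T C=T D=F E=T F=F
  A=T B=T C=T D=T E=T F=F
That's 6 in total.

6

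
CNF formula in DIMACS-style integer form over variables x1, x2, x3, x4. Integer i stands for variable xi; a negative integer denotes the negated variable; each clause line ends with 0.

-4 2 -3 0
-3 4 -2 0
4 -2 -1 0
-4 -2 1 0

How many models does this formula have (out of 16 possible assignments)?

9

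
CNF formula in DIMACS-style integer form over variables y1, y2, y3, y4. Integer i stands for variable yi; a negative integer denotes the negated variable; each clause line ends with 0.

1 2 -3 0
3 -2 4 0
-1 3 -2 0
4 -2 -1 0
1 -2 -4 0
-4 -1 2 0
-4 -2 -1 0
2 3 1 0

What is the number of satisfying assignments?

The models are:
  y1=0 y2=1 y3=1 y4=0
  y1=1 y2=0 y3=0 y4=0
  y1=1 y2=0 y3=1 y4=0
Count: 3.

3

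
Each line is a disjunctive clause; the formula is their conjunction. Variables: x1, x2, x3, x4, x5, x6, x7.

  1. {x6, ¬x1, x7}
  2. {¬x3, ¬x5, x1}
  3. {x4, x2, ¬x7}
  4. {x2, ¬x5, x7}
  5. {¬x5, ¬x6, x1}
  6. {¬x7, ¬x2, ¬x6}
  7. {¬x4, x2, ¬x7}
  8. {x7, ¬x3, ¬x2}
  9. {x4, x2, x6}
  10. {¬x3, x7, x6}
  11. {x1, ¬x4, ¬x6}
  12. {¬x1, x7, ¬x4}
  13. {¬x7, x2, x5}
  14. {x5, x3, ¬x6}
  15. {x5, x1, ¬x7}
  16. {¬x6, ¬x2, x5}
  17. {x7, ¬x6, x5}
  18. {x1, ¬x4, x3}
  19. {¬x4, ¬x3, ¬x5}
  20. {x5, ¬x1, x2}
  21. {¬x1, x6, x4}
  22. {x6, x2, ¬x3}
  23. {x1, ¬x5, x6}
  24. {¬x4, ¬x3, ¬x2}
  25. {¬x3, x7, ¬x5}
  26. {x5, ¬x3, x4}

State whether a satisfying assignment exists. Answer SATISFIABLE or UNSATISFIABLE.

Try x1 = True.
The remaining clauses are satisfied by x2 = True, x3 = False, x4 = False, x5 = True, x6 = True, x7 = False.
So x1 = T  x2 = T  x3 = F  x4 = F  x5 = T  x6 = T  x7 = F is a satisfying assignment.

SATISFIABLE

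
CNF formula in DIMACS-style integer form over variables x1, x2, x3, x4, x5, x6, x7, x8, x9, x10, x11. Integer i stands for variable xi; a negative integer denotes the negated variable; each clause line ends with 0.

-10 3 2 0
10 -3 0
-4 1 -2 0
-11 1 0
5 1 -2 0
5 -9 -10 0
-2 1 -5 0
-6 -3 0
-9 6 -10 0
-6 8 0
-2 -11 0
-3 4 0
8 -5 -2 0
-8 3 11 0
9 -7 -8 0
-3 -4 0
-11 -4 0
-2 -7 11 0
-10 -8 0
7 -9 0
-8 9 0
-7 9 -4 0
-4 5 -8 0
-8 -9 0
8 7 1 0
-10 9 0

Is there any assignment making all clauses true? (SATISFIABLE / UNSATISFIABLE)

SATISFIABLE

Branch on x1: take x1 = False.
  then x11 is forced to False.
For the remaining variables, x2 = False, x3 = False, x4 = True, x5 = False, x6 = False, x7 = True, x8 = False, x9 = True, x10 = False works.
Every clause has at least one true literal under this assignment.
So x1 = F, x2 = F, x3 = F, x4 = T, x5 = F, x6 = F, x7 = T, x8 = F, x9 = T, x10 = F, x11 = F is a satisfying assignment.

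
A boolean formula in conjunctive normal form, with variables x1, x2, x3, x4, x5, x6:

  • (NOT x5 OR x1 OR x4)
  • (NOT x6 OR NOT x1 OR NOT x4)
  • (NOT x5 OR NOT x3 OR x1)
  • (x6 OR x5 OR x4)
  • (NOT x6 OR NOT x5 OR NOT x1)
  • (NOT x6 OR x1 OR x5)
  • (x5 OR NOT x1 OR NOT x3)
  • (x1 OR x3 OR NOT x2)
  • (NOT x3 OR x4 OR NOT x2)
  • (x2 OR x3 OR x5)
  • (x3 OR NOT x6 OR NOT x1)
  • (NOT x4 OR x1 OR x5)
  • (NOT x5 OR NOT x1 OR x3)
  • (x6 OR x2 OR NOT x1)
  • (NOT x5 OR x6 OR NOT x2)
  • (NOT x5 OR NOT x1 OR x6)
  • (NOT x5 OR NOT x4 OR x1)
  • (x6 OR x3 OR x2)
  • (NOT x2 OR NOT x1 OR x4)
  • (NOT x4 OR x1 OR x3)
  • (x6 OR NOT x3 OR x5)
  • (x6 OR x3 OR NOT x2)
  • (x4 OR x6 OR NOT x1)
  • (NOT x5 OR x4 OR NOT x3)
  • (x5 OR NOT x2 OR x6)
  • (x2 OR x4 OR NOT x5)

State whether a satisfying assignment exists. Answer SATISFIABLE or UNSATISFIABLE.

UNSATISFIABLE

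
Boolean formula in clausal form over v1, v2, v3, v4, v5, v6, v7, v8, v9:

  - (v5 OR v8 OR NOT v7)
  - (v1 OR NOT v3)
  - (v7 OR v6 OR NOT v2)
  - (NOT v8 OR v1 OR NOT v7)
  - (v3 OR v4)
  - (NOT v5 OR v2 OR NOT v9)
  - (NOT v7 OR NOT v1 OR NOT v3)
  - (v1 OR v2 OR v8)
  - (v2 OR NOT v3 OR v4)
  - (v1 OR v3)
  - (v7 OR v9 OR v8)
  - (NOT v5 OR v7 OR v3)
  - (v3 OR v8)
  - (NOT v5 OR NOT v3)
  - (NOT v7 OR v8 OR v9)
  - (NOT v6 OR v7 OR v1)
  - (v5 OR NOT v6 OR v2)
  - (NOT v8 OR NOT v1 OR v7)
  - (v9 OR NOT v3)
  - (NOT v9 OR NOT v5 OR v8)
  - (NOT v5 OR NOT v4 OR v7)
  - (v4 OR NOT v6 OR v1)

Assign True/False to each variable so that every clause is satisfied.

v1 = T, v2 = F, v3 = F, v4 = T, v5 = F, v6 = F, v7 = T, v8 = T, v9 = F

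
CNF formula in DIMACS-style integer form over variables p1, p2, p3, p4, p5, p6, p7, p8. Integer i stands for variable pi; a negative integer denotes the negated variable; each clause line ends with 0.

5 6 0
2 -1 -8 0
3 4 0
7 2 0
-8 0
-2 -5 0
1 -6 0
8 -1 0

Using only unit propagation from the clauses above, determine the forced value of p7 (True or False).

True

(NOT p8) is a unit clause: p8 = False.
In (NOT p1 OR p8), p8 is now false; NOT p1 must hold, so p1 = False.
(p1 OR NOT p6): since p1 = False, the clause reduces to (NOT p6). p6 = False.
(p5 OR p6) with p6 = False leaves only p5, so p5 = True.
(NOT p2 OR NOT p5): since p5 = True, the clause reduces to (NOT p2). p2 = False.
(p2 OR p7) with p2 = False leaves only p7, so p7 = True.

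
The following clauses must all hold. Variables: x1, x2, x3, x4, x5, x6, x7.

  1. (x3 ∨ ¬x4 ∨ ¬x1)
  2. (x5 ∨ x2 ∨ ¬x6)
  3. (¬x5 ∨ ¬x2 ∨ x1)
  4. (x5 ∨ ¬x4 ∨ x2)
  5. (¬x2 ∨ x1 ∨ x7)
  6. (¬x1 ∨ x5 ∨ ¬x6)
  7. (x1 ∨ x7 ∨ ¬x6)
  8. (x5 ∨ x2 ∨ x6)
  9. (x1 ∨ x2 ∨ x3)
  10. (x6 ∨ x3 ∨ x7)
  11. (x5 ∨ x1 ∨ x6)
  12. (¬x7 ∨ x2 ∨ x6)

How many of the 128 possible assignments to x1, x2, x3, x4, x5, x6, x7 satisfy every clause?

Split on x1, then x2.
  x1=T, x2=T: 16 of the 32 assignments to (x3,x4,x5,x6,x7) work.
  x1=T, x2=F: 8 of the 32 assignments to (x3,x4,x5,x6,x7) work.
  x1=F, x2=T: remaining (x3,x4,x5,x6,x7) ∈ {(F,F,F,T,T); (F,T,F,T,T); (T,F,F,T,T); (T,T,F,T,T)} — 4.
  x1=F, x2=F: remaining (x3,x4,x5,x6,x7) ∈ {(T,F,T,F,F); (T,F,T,T,T); (T,T,T,F,F); (T,T,T,T,T)} — 4.
Total: 16 + 8 + 4 + 4 = 32.

32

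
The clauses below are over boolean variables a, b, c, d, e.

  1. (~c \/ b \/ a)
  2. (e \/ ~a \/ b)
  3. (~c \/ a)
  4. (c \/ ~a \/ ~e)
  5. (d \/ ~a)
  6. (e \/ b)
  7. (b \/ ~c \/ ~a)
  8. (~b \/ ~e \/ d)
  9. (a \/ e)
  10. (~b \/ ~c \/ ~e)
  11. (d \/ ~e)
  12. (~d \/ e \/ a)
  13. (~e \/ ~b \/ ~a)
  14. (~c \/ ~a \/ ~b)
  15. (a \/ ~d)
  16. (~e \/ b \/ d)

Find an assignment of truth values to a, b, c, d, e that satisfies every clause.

a = True, b = True, c = False, d = True, e = False

Branch on a: take a = True.
  then d is forced to True.
Branch on b: take b = True.
  then e is forced to False.
  then c is forced to False.
Check each clause:
  1. (a \/ b \/ ~c) — a is true.
  2. (~a \/ e \/ b) — b is true.
  3. (~c \/ a) — a is true.
  4. (~e \/ c \/ ~a) — ~e is true.
  5. (d \/ ~a) — d is true.
  6. (b \/ e) — b is true.
  7. (b \/ ~a \/ ~c) — b is true.
  8. (~b \/ d \/ ~e) — ~e is true.
  9. (a \/ e) — a is true.
  10. (~b \/ ~e \/ ~c) — ~e is true.
  11. (d \/ ~e) — ~e is true.
  12. (a \/ e \/ ~d) — a is true.
  13. (~a \/ ~e \/ ~b) — ~e is true.
  14. (~a \/ ~c \/ ~b) — ~c is true.
  15. (~d \/ a) — a is true.
  16. (~e \/ d \/ b) — b is true.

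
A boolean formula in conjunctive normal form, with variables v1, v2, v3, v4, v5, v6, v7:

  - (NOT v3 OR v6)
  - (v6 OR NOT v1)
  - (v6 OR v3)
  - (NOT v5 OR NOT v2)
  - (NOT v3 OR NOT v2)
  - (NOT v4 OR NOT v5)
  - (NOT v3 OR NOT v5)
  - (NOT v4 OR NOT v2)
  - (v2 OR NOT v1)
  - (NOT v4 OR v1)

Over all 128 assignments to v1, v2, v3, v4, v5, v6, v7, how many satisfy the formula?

10

Case analysis on v2 and v3:
  v2=T, v3=T: a clause becomes empty — 0.
  v2=T, v3=F: remaining (v1,v4,v5,v6,v7) ∈ {(F,F,F,T,F); (F,F,F,T,T); (T,F,F,T,F); (T,F,F,T,T)} — 4.
  v2=F, v3=T: remaining (v1,v4,v5,v6,v7) ∈ {(F,F,F,T,F); (F,F,F,T,T)} — 2.
  v2=F, v3=F: remaining (v1,v4,v5,v6,v7) ∈ {(F,F,F,T,F); (F,F,F,T,T); (F,F,T,T,F); (F,F,T,T,T)} — 4.
Total: 0 + 4 + 2 + 4 = 10.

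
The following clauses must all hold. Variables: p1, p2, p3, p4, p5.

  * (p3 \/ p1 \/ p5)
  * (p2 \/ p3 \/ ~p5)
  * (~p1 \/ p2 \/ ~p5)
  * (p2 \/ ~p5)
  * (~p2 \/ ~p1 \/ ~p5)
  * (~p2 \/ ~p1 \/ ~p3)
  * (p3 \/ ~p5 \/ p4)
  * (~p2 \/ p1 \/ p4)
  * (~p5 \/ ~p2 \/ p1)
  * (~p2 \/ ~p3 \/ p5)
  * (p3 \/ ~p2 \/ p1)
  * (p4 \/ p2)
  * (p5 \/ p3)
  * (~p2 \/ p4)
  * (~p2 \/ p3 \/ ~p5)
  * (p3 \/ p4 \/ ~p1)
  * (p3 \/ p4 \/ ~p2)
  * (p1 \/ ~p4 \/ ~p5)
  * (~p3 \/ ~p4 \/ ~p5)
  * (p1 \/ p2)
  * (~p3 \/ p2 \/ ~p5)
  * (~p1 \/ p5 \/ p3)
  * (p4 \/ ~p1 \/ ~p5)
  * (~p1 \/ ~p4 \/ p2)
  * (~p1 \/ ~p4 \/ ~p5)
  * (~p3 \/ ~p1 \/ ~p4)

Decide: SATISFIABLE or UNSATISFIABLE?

UNSATISFIABLE

p2 = True:
  p5 = True:
    propagation gives p1=False; an empty clause results — contradiction.
  p5 = False:
    propagation gives p3=False; an empty clause results — contradiction.
p2 = False:
  propagation gives p5=False, p4=True, p3=True, p1=True; an empty clause results — contradiction.
Every branch closes, so no satisfying assignment exists.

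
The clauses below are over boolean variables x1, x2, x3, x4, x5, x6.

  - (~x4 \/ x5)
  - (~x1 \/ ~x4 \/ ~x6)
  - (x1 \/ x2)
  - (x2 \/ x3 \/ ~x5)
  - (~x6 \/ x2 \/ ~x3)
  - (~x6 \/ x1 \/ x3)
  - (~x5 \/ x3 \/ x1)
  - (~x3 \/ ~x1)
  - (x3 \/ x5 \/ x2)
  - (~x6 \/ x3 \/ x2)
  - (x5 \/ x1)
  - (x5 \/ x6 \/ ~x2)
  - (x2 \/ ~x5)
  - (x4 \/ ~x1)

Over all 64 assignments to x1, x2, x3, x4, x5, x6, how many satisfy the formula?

The models are:
  x1=0 x2=1 x3=1 x4=0 x5=1 x6=0
  x1=0 x2=1 x3=1 x4=0 x5=1 x6=1
  x1=0 x2=1 x3=1 x4=1 x5=1 x6=0
  x1=0 x2=1 x3=1 x4=1 x5=1 x6=1
  x1=1 x2=1 x3=0 x4=1 x5=1 x6=0
Count: 5.

5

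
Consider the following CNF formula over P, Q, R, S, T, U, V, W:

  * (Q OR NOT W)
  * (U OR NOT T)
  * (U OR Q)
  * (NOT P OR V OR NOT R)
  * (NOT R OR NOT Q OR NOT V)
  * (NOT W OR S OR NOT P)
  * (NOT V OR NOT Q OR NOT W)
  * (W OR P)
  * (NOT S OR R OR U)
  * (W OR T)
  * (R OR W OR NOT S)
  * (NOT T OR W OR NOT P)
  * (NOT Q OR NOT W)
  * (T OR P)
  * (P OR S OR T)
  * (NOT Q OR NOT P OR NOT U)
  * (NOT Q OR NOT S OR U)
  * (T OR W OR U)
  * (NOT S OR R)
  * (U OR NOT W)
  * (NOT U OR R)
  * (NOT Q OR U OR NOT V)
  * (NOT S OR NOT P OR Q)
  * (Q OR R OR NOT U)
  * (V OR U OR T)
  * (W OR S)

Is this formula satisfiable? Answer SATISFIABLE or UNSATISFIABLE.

U = True:
  P = True:
    propagation gives V=True, Q=False, W=False, T=True; an empty clause results — contradiction.
  P = False:
    propagation gives W=True, Q=True; an empty clause results — contradiction.
U = False:
  propagation gives T=False, Q=True, W=True; an empty clause results — contradiction.
Every branch closes, so no satisfying assignment exists.

UNSATISFIABLE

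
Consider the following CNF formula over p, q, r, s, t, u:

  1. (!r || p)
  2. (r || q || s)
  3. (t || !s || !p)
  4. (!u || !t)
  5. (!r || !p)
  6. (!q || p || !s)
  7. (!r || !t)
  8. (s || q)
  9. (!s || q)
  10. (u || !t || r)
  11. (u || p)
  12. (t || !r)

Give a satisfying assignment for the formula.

p=F, q=T, r=F, s=F, t=F, u=T

Try p = False.
  then r is forced to False.
  then u is forced to True.
  then t is forced to False.
Set q = True and propagate.
  then s is forced to False.
Every clause has at least one true literal under this assignment.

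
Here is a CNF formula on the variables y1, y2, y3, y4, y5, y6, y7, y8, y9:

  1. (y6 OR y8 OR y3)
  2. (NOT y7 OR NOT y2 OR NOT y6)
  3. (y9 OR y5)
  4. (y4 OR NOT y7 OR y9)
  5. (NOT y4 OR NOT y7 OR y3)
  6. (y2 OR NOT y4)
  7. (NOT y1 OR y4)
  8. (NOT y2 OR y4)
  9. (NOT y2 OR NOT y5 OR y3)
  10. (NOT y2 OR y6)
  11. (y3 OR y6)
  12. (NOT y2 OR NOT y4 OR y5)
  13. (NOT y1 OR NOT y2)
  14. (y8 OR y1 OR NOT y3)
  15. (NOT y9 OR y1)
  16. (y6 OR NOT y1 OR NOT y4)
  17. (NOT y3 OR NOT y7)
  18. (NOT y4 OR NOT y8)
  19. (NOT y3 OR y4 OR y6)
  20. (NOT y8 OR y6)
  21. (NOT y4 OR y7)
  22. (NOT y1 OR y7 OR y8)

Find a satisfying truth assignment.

y1 = False, y2 = False, y3 = False, y4 = False, y5 = True, y6 = True, y7 = False, y8 = True, y9 = False

Check each clause:
  1. (y3 OR y6 OR y8) — y8 is true.
  2. (NOT y2 OR NOT y6 OR NOT y7) — NOT y7 is true.
  3. (y9 OR y5) — y5 is true.
  4. (NOT y7 OR y4 OR y9) — NOT y7 is true.
  5. (NOT y4 OR NOT y7 OR y3) — NOT y7 is true.
  6. (y2 OR NOT y4) — NOT y4 is true.
  7. (NOT y1 OR y4) — NOT y1 is true.
  8. (NOT y2 OR y4) — NOT y2 is true.
  9. (NOT y2 OR y3 OR NOT y5) — NOT y2 is true.
  10. (y6 OR NOT y2) — y6 is true.
  11. (y3 OR y6) — y6 is true.
  12. (NOT y2 OR y5 OR NOT y4) — NOT y4 is true.
  13. (NOT y1 OR NOT y2) — NOT y1 is true.
  14. (y1 OR y8 OR NOT y3) — y8 is true.
  15. (NOT y9 OR y1) — NOT y9 is true.
  16. (NOT y1 OR NOT y4 OR y6) — NOT y4 is true.
  17. (NOT y3 OR NOT y7) — NOT y7 is true.
  18. (NOT y4 OR NOT y8) — NOT y4 is true.
  19. (NOT y3 OR y4 OR y6) — NOT y3 is true.
  20. (y6 OR NOT y8) — y6 is true.
  21. (NOT y4 OR y7) — NOT y4 is true.
  22. (y7 OR NOT y1 OR y8) — y8 is true.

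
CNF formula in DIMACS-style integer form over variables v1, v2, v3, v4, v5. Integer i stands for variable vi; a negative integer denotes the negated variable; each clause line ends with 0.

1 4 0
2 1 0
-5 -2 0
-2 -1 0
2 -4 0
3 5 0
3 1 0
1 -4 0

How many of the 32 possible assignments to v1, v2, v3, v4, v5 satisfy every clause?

3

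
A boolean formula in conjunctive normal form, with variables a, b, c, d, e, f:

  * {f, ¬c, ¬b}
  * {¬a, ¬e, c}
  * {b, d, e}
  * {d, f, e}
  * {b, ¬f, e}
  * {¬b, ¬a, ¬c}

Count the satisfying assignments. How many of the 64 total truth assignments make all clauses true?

Split on b, then e.
  b=T, e=T: d free; 3 ways for (a,c,f) × 2^1 = 6.
  b=T, e=F: 8 of the 16 assignments to (a,c,d,f) work.
  b=F, e=T: d, f free; 3 ways for (a,c) × 2^2 = 12.
  b=F, e=F: remaining (a,c,d,f) ∈ {(F,F,T,F); (F,T,T,F); (T,F,T,F); (T,T,T,F)} — 4.
Total: 6 + 8 + 12 + 4 = 30.

30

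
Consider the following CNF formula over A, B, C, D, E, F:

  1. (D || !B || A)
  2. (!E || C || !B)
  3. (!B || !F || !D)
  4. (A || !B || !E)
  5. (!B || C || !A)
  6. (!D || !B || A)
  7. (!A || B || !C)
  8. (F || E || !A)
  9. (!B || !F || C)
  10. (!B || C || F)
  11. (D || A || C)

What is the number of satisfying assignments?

22

Split on B, then A.
  B=T, A=T: remaining (C,D,E,F) ∈ {(T,F,F,T); (T,F,T,F); (T,F,T,T); (T,T,T,F)} — 4.
  B=T, A=F: a clause becomes empty — 0.
  B=F, A=T: D free; 3 ways for (C,E,F) × 2^1 = 6.
  B=F, A=F: E, F free; 3 ways for (C,D) × 2^2 = 12.
Total: 4 + 0 + 6 + 12 = 22.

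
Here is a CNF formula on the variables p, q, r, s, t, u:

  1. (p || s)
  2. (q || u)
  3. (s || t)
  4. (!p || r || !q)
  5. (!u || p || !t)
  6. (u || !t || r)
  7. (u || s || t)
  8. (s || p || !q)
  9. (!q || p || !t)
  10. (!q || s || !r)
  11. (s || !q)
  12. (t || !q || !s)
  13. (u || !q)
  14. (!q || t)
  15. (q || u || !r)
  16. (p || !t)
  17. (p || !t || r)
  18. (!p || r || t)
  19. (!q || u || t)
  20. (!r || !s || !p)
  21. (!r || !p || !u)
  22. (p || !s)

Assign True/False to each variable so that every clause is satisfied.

p=True, q=False, r=False, s=True, t=True, u=True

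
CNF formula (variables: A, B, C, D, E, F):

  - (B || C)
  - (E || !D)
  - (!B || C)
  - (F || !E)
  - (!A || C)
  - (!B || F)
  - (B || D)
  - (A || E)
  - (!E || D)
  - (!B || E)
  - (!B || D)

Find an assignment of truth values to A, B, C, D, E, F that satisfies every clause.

A=False, B=False, C=True, D=True, E=True, F=True

Check each clause:
  1. (C || B) — C is true.
  2. (E || !D) — E is true.
  3. (C || !B) — C is true.
  4. (!E || F) — F is true.
  5. (!A || C) — C is true.
  6. (F || !B) — F is true.
  7. (B || D) — D is true.
  8. (E || A) — E is true.
  9. (!E || D) — D is true.
  10. (E || !B) — E is true.
  11. (D || !B) — D is true.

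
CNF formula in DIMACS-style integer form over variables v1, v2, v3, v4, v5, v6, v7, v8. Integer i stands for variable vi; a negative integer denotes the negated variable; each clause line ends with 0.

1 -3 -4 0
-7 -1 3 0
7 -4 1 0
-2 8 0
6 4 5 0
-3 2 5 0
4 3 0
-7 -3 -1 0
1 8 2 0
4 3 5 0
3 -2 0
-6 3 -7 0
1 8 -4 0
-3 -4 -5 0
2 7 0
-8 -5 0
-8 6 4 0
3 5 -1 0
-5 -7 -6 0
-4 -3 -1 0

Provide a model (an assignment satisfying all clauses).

Branch on v1: take v1 = False.
Branch on v2: take v2 = False.
  then v8 is forced to True.
  then v7 is forced to True.
  then v5 is forced to False.
  then v3 is forced to False.
  then v4 is forced to True.
  then v6 is forced to False.
Every clause has at least one true literal under this assignment.

v1=F, v2=F, v3=F, v4=T, v5=F, v6=F, v7=T, v8=T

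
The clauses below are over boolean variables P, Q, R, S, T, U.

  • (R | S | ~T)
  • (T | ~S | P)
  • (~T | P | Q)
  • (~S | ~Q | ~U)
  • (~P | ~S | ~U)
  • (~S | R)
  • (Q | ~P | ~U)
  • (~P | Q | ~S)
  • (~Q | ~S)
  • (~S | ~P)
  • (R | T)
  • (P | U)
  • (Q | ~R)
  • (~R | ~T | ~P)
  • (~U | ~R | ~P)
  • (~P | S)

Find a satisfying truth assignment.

P=0, Q=1, R=1, S=0, T=0, U=1

Check each clause:
  1. (S | R | ~T) — R is true.
  2. (P | T | ~S) — ~S is true.
  3. (Q | P | ~T) — Q is true.
  4. (~S | ~Q | ~U) — ~S is true.
  5. (~U | ~P | ~S) — ~S is true.
  6. (~S | R) — R is true.
  7. (Q | ~U | ~P) — Q is true.
  8. (~P | ~S | Q) — Q is true.
  9. (~S | ~Q) — ~S is true.
  10. (~S | ~P) — ~S is true.
  11. (R | T) — R is true.
  12. (P | U) — U is true.
  13. (Q | ~R) — Q is true.
  14. (~T | ~R | ~P) — ~T is true.
  15. (~U | ~P | ~R) — ~P is true.
  16. (~P | S) — ~P is true.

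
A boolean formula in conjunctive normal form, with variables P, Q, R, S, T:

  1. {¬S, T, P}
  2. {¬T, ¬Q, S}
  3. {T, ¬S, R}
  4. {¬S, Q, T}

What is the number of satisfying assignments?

Split on S, then T.
  S=1, T=1: P, Q, R free → 2^3 = 8.
  S=1, T=0: remaining (P,Q,R) ∈ {(1,1,1)} — 1.
  S=0, T=1: remaining (P,Q,R) ∈ {(0,0,0); (0,0,1); (1,0,0); (1,0,1)} — 4.
  S=0, T=0: P, Q, R free → 2^3 = 8.
Total: 8 + 1 + 4 + 8 = 21.

21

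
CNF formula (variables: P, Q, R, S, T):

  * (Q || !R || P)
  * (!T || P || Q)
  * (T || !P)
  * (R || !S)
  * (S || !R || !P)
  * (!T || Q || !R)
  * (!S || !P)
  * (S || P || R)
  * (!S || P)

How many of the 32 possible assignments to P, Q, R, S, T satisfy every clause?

4

Satisfying assignments:
  P=0 Q=1 R=1 S=0 T=0
  P=0 Q=1 R=1 S=0 T=1
  P=1 Q=0 R=0 S=0 T=1
  P=1 Q=1 R=0 S=0 T=1
Count: 4.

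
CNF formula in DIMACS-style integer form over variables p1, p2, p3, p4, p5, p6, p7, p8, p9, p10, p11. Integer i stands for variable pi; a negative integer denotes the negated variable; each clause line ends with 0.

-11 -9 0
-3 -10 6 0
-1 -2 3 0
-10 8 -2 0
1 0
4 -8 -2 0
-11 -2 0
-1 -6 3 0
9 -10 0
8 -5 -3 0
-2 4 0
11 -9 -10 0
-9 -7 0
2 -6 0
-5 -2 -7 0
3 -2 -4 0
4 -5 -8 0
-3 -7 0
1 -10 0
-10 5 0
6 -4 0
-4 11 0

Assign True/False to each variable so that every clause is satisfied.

p1=True, p2=False, p3=True, p4=False, p5=False, p6=False, p7=False, p8=True, p9=False, p10=False, p11=True

Check each clause:
  1. (~p11 | ~p9) — ~p9 is true.
  2. (~p10 | p6 | ~p3) — ~p10 is true.
  3. (~p2 | p3 | ~p1) — p3 is true.
  4. (~p2 | p8 | ~p10) — p8 is true.
  5. (p1) — p1 is true.
  6. (~p2 | p4 | ~p8) — ~p2 is true.
  7. (~p11 | ~p2) — ~p2 is true.
  8. (~p1 | p3 | ~p6) — ~p6 is true.
  9. (~p10 | p9) — ~p10 is true.
  10. (~p5 | ~p3 | p8) — p8 is true.
  11. (p4 | ~p2) — ~p2 is true.
  12. (p11 | ~p10 | ~p9) — p11 is true.
  13. (~p7 | ~p9) — ~p7 is true.
  14. (~p6 | p2) — ~p6 is true.
  15. (~p7 | ~p2 | ~p5) — ~p7 is true.
  16. (~p2 | p3 | ~p4) — p3 is true.
  17. (~p5 | ~p8 | p4) — ~p5 is true.
  18. (~p3 | ~p7) — ~p7 is true.
  19. (~p10 | p1) — p1 is true.
  20. (~p10 | p5) — ~p10 is true.
  21. (~p4 | p6) — ~p4 is true.
  22. (~p4 | p11) — p11 is true.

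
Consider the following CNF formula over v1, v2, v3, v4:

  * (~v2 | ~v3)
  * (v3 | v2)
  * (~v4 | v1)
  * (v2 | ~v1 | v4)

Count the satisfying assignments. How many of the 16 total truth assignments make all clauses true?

5

The models are:
  v1=0 v2=0 v3=1 v4=0
  v1=0 v2=1 v3=0 v4=0
  v1=1 v2=0 v3=1 v4=1
  v1=1 v2=1 v3=0 v4=0
  v1=1 v2=1 v3=0 v4=1
Count: 5.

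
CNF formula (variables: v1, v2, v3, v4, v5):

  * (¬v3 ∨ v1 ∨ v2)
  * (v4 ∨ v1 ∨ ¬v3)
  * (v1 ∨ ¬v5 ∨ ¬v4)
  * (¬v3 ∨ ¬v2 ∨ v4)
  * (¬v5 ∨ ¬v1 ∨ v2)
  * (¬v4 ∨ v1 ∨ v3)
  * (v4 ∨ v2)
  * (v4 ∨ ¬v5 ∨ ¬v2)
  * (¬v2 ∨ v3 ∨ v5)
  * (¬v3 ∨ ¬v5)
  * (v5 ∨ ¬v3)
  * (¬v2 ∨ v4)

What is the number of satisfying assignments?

The models are:
  v1=1 v2=0 v3=0 v4=1 v5=0
  v1=1 v2=1 v3=0 v4=1 v5=1
That's 2 in total.

2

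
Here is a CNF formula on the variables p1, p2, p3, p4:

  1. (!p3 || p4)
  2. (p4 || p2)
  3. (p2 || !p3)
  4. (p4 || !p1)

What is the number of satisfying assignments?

Case analysis on p4 and p2:
  p4=1, p2=1: remaining (p1,p3) ∈ {(0,0); (0,1); (1,0); (1,1)} — 4.
  p4=1, p2=0: remaining (p1,p3) ∈ {(0,0); (1,0)} — 2.
  p4=0, p2=1: remaining (p1,p3) ∈ {(0,0)} — 1.
  p4=0, p2=0: a clause becomes empty — 0.
Total: 4 + 2 + 1 + 0 = 7.

7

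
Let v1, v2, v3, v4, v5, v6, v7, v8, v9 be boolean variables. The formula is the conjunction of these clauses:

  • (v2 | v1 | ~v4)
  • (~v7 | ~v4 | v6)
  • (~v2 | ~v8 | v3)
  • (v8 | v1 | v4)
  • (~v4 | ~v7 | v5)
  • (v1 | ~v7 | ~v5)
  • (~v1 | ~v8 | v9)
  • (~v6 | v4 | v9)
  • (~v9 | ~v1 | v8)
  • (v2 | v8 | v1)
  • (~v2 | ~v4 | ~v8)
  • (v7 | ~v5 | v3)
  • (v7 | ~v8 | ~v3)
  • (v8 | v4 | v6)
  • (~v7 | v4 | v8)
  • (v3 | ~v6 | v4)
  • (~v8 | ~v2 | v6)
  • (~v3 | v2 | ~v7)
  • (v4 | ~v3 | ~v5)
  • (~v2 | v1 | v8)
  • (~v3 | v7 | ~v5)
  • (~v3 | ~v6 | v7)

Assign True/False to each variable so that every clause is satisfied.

v1 = 1, v2 = 1, v3 = 1, v4 = 0, v5 = 0, v6 = 1, v7 = 1, v8 = 1, v9 = 1

Check each clause:
  1. (~v4 | v2 | v1) — v1 is true.
  2. (~v7 | v6 | ~v4) — ~v4 is true.
  3. (~v2 | v3 | ~v8) — v3 is true.
  4. (v8 | v4 | v1) — v8 is true.
  5. (~v7 | v5 | ~v4) — ~v4 is true.
  6. (v1 | ~v7 | ~v5) — ~v5 is true.
  7. (v9 | ~v1 | ~v8) — v9 is true.
  8. (v4 | ~v6 | v9) — v9 is true.
  9. (~v1 | v8 | ~v9) — v8 is true.
  10. (v8 | v1 | v2) — v8 is true.
  11. (~v8 | ~v4 | ~v2) — ~v4 is true.
  12. (~v5 | v7 | v3) — v3 is true.
  13. (v7 | ~v3 | ~v8) — v7 is true.
  14. (v8 | v4 | v6) — v8 is true.
  15. (v4 | v8 | ~v7) — v8 is true.
  16. (v4 | ~v6 | v3) — v3 is true.
  17. (~v2 | v6 | ~v8) — v6 is true.
  18. (~v3 | ~v7 | v2) — v2 is true.
  19. (v4 | ~v5 | ~v3) — ~v5 is true.
  20. (~v2 | v1 | v8) — v8 is true.
  21. (~v5 | v7 | ~v3) — ~v5 is true.
  22. (v7 | ~v6 | ~v3) — v7 is true.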